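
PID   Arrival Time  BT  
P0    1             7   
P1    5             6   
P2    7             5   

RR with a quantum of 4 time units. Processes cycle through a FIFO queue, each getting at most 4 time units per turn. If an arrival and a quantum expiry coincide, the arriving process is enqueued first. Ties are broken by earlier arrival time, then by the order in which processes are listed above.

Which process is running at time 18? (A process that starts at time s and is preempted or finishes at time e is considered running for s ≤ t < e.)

P2

Schedule: | idle 0-1 | P0 1-5 | P1 5-9 | P0 9-12 | P2 12-16 | P1 16-18 | P2 18-19 |
Completion: P0=12  P1=18  P2=19
Turnaround (C−A): P0=11  P1=13  P2=12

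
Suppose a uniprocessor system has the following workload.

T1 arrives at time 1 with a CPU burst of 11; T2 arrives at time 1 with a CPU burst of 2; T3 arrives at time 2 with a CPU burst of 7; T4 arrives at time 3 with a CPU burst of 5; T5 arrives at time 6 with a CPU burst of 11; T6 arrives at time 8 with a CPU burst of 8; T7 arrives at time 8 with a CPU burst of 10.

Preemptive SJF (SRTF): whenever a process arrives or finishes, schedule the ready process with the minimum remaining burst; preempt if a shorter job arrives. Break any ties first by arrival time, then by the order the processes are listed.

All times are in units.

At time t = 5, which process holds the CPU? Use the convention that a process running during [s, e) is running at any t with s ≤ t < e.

Timeline: | idle 0-1 | T2 1-3 | T4 3-8 | T3 8-15 | T6 15-23 | T7 23-33 | T1 33-44 | T5 44-55 |
Completion: T1=44  T2=3  T3=15  T4=8  T5=55  T6=23  T7=33
Turnaround (C−A): T1=43  T2=2  T3=13  T4=5  T5=49  T6=15  T7=25

T4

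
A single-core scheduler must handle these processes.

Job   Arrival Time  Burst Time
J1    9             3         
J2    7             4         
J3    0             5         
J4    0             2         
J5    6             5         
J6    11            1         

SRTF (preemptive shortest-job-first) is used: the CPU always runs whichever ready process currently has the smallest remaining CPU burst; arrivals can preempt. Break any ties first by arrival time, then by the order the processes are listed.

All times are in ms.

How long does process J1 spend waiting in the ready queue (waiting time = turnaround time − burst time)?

Timeline: | J4 0-2 | J3 2-7 | J2 7-11 | J6 11-12 | J1 12-15 | J5 15-20 |
Completion: J1=15  J2=11  J3=7  J4=2  J5=20  J6=12
Waiting(J1) = turnaround − burst = 6 − 3 = 3

3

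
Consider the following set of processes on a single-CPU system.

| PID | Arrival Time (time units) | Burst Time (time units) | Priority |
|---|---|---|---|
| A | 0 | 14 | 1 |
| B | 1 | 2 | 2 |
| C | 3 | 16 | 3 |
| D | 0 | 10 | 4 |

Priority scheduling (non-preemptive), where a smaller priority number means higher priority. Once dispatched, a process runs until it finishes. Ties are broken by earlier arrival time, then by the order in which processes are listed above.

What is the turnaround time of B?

15

Gantt: | A 0-14 | B 14-16 | C 16-32 | D 32-42 |
Completion: A=14  B=16  C=32  D=42
Turnaround (C−A): A=14  B=15  C=29  D=42
Turnaround(B) = completion − arrival = 16 − 1 = 15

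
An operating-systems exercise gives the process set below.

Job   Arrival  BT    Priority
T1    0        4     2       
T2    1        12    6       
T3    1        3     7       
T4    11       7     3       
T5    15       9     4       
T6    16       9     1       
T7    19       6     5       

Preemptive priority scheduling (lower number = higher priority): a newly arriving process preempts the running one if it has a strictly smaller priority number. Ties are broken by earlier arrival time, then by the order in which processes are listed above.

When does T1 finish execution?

Gantt: | T1 0-4 | T2 4-11 | T4 11-16 | T6 16-25 | T4 25-27 | T5 27-36 | T7 36-42 | T2 42-47 | T3 47-50 |
Completion: T1=4  T2=47  T3=50  T4=27  T5=36  T6=25  T7=42
Turnaround (C−A): T1=4  T2=46  T3=49  T4=16  T5=21  T6=9  T7=23

4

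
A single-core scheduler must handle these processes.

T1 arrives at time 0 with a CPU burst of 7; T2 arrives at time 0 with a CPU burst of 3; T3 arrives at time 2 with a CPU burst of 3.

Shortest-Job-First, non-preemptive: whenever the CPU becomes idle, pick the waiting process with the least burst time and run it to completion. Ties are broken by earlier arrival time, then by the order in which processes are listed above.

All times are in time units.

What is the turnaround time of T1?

Schedule: | T2 0-3 | T3 3-6 | T1 6-13 |
Completion: T1=13  T2=3  T3=6
Turnaround(T1) = completion − arrival = 13 − 0 = 13

13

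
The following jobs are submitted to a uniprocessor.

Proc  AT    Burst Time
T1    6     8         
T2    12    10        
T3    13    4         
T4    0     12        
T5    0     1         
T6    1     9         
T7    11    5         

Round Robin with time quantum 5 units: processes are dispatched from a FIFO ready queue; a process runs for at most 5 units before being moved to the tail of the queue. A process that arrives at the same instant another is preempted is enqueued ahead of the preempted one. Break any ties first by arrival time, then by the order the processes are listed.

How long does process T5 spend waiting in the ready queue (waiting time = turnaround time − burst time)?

Timeline: | T4 0-5 | T5 5-6 | T6 6-11 | T4 11-16 | T1 16-21 | T7 21-26 | T6 26-30 | T2 30-35 | T3 35-39 | T4 39-41 | T1 41-44 | T2 44-49 |
Completion: T1=44  T2=49  T3=39  T4=41  T5=6  T6=30  T7=26
Waiting(T5) = turnaround − burst = 6 − 1 = 5

5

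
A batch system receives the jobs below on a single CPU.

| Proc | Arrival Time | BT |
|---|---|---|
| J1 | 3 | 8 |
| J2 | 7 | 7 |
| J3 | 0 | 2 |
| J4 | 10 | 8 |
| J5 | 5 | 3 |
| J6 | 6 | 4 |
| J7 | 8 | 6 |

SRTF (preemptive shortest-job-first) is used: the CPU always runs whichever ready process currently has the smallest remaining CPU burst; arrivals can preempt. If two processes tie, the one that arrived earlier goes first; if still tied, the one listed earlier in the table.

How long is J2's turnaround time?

Gantt: | J3 0-2 | idle 2-3 | J1 3-5 | J5 5-8 | J6 8-12 | J1 12-18 | J7 18-24 | J2 24-31 | J4 31-39 |
Completion: J1=18  J2=31  J3=2  J4=39  J5=8  J6=12  J7=24
Turnaround (C−A): J1=15  J2=24  J3=2  J4=29  J5=3  J6=6  J7=16
Turnaround(J2) = completion − arrival = 31 − 7 = 24

24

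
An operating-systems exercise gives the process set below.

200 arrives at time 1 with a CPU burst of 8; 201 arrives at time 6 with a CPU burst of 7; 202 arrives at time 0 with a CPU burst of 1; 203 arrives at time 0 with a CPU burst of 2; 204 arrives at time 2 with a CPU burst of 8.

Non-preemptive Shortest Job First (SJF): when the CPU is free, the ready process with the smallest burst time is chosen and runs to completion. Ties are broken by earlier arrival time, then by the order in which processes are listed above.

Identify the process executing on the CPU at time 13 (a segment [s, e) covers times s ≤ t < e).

Schedule: | 202 0-1 | 203 1-3 | 200 3-11 | 201 11-18 | 204 18-26 |
Completion: 200=11  201=18  202=1  203=3  204=26
Turnaround (C−A): 200=10  201=12  202=1  203=3  204=24

201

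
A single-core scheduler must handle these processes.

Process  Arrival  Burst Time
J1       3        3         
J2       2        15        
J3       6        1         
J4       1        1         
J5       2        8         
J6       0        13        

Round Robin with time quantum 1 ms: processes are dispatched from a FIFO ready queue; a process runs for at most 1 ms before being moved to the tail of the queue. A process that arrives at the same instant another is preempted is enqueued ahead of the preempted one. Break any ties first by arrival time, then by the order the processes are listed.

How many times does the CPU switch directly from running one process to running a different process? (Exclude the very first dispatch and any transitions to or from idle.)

Schedule: | J6 0-1 | J4 1-2 | J6 2-3 | J2 3-4 | J5 4-5 | J1 5-6 | J6 6-7 | J2 7-8 | J5 8-9 | J3 9-10 | J1 10-11 | J6 11-12 | J2 12-13 | J5 13-14 | J1 14-15 | J6 15-16 | J2 16-17 | J5 17-18 | J6 18-19 | J2 19-20 | J5 20-21 | J6 21-22 | J2 22-23 | J5 23-24 | J6 24-25 | J2 25-26 | J5 26-27 | J6 27-28 | J2 28-29 | J5 29-30 | J6 30-31 | J2 31-32 | J6 32-33 | J2 33-34 | J6 34-35 | J2 35-36 | J6 36-37 | J2 37-41 |
Completion: J1=15  J2=41  J3=10  J4=2  J5=30  J6=37
Turnaround (C−A): J1=12  J2=39  J3=4  J4=1  J5=28  J6=37

37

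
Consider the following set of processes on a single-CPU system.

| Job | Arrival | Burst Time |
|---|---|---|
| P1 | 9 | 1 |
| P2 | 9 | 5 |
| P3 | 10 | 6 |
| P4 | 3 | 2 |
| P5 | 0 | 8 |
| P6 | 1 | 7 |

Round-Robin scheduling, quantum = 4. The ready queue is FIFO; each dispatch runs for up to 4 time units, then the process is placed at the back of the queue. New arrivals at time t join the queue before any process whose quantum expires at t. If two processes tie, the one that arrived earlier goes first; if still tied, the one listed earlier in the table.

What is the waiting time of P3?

Schedule: | P5 0-4 | P6 4-8 | P4 8-10 | P5 10-14 | P6 14-17 | P1 17-18 | P2 18-22 | P3 22-26 | P2 26-27 | P3 27-29 |
Completion: P1=18  P2=27  P3=29  P4=10  P5=14  P6=17
Turnaround (C−A): P1=9  P2=18  P3=19  P4=7  P5=14  P6=16
Waiting(P3) = turnaround − burst = 19 − 6 = 13

13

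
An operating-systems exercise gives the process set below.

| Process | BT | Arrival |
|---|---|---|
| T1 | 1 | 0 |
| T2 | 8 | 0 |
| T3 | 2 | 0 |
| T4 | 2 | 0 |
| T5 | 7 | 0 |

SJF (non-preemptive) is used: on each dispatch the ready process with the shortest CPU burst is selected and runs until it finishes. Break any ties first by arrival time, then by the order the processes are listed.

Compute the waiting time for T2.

12

Schedule: | T1 0-1 | T3 1-3 | T4 3-5 | T5 5-12 | T2 12-20 |
Completion: T1=1  T2=20  T3=3  T4=5  T5=12
Turnaround (C−A): T1=1  T2=20  T3=3  T4=5  T5=12
Waiting(T2) = turnaround − burst = 20 − 8 = 12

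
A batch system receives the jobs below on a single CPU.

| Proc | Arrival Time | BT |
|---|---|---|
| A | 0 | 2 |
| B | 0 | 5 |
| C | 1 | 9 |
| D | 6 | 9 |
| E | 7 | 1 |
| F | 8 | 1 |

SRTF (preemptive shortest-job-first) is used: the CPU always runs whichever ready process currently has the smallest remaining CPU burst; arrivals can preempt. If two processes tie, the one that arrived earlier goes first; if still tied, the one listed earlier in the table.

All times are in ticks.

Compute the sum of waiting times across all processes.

22

Schedule: | A 0-2 | B 2-7 | E 7-8 | F 8-9 | C 9-18 | D 18-27 |
Completion: A=2  B=7  C=18  D=27  E=8  F=9
Turnaround (C−A): A=2  B=7  C=17  D=21  E=1  F=1
Waiting = turnaround − burst: A=0, B=2, C=8, D=12, E=0, F=0
Total waiting = 0 + 2 + 8 + 12 + 0 + 0 = 22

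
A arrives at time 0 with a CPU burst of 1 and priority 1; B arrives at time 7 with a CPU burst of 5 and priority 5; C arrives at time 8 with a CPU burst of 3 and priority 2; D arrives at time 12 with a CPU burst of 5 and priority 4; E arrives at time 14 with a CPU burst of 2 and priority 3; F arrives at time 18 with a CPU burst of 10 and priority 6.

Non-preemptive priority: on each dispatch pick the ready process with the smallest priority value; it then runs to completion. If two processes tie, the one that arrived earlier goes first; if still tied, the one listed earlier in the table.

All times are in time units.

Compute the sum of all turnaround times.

Gantt: | A 0-1 | idle 1-7 | B 7-12 | C 12-15 | E 15-17 | D 17-22 | F 22-32 |
Completion: A=1  B=12  C=15  D=22  E=17  F=32
Turnaround = completion − arrival: A=1, B=5, C=7, D=10, E=3, F=14
Total turnaround = 1 + 5 + 7 + 10 + 3 + 14 = 40

40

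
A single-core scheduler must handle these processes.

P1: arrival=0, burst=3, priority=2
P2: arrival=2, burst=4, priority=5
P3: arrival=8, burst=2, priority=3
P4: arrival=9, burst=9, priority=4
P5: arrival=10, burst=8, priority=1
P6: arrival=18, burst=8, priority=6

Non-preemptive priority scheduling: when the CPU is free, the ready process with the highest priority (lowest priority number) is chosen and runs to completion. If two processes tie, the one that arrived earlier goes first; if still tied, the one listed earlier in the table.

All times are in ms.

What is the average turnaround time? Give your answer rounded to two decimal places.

Timeline: | P1 0-3 | P2 3-7 | idle 7-8 | P3 8-10 | P5 10-18 | P4 18-27 | P6 27-35 |
Completion: P1=3  P2=7  P3=10  P4=27  P5=18  P6=35
Turnaround (C−A): P1=3  P2=5  P3=2  P4=18  P5=8  P6=17
Turnaround times: P1=3, P2=5, P3=2, P4=18, P5=8, P6=17
Average turnaround = (3+5+2+18+8+17) / 6 = 53/6 = 8.83

8.83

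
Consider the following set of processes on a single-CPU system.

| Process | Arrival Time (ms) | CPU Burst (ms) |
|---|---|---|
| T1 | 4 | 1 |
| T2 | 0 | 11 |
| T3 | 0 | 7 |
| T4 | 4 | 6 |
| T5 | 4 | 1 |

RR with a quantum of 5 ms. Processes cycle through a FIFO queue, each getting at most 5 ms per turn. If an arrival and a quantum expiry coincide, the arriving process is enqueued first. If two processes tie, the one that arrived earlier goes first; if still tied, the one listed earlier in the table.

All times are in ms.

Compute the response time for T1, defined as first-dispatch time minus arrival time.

6

Timeline: | T2 0-5 | T3 5-10 | T1 10-11 | T4 11-16 | T5 16-17 | T2 17-22 | T3 22-24 | T4 24-25 | T2 25-26 |
Completion: T1=11  T2=26  T3=24  T4=25  T5=17
Response(T1) = first start − arrival = 10 − 4 = 6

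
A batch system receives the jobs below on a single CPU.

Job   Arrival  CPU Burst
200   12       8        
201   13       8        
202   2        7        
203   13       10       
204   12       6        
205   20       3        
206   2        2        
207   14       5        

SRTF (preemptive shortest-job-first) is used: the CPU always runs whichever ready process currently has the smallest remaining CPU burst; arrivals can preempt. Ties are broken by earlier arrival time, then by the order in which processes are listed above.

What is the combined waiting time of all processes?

73

Timeline: | idle 0-2 | 206 2-4 | 202 4-11 | idle 11-12 | 204 12-18 | 207 18-23 | 205 23-26 | 200 26-34 | 201 34-42 | 203 42-52 |
Completion: 200=34  201=42  202=11  203=52  204=18  205=26  206=4  207=23
Turnaround (C−A): 200=22  201=29  202=9  203=39  204=6  205=6  206=2  207=9
Waiting = turnaround − burst: 200=14, 201=21, 202=2, 203=29, 204=0, 205=3, 206=0, 207=4
Total waiting = 14 + 21 + 2 + 29 + 0 + 3 + 0 + 4 = 73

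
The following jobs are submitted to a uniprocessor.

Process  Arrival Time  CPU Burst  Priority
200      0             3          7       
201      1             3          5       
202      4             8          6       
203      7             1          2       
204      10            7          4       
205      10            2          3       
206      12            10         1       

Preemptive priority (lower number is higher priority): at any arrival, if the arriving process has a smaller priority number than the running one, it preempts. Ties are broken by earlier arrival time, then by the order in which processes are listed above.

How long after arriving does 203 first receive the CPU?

Timeline: | 200 0-1 | 201 1-4 | 202 4-7 | 203 7-8 | 202 8-10 | 205 10-12 | 206 12-22 | 204 22-29 | 202 29-32 | 200 32-34 |
Completion: 200=34  201=4  202=32  203=8  204=29  205=12  206=22
Response(203) = first start − arrival = 7 − 7 = 0

0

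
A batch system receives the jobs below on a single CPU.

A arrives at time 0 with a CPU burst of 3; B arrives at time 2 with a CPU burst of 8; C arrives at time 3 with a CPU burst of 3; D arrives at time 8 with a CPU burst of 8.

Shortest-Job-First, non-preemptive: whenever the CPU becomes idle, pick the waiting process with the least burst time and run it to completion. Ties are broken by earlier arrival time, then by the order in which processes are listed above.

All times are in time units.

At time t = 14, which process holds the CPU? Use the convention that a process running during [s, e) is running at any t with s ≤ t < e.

D

Schedule: | A 0-3 | C 3-6 | B 6-14 | D 14-22 |
Completion: A=3  B=14  C=6  D=22
Turnaround (C−A): A=3  B=12  C=3  D=14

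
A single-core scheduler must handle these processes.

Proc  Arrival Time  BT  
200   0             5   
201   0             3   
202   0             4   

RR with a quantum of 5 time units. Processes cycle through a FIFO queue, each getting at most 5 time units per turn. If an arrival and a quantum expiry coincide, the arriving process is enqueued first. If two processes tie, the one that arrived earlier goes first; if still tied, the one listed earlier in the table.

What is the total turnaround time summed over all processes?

25

Gantt: | 200 0-5 | 201 5-8 | 202 8-12 |
Completion: 200=5  201=8  202=12
Turnaround (C−A): 200=5  201=8  202=12
Turnaround = completion − arrival: 200=5, 201=8, 202=12
Total turnaround = 5 + 8 + 12 = 25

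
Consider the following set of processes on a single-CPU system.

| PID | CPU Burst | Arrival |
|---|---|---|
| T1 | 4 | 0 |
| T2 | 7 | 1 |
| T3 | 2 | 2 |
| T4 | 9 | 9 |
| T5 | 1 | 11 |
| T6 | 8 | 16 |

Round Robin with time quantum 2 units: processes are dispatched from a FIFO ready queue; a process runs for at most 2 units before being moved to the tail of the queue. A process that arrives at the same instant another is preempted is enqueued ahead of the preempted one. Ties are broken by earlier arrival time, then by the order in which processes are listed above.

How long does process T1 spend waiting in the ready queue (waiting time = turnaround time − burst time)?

Timeline: | T1 0-2 | T2 2-4 | T3 4-6 | T1 6-8 | T2 8-10 | T4 10-12 | T2 12-14 | T5 14-15 | T4 15-17 | T2 17-18 | T6 18-20 | T4 20-22 | T6 22-24 | T4 24-26 | T6 26-28 | T4 28-29 | T6 29-31 |
Completion: T1=8  T2=18  T3=6  T4=29  T5=15  T6=31
Waiting(T1) = turnaround − burst = 8 − 4 = 4

4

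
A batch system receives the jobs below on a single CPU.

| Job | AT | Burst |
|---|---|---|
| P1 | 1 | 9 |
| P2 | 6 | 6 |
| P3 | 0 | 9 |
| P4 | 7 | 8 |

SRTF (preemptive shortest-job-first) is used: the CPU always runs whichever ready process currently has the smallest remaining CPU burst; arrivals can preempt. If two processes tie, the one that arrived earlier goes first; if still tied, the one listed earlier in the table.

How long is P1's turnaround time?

31

Timeline: | P3 0-9 | P2 9-15 | P4 15-23 | P1 23-32 |
Completion: P1=32  P2=15  P3=9  P4=23
Turnaround(P1) = completion − arrival = 32 − 1 = 31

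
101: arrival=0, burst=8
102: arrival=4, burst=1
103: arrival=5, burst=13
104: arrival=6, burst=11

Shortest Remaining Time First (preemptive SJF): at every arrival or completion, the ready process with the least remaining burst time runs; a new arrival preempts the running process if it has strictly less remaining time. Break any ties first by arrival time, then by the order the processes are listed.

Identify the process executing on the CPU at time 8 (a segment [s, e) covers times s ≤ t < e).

101

Schedule: | 101 0-4 | 102 4-5 | 101 5-9 | 104 9-20 | 103 20-33 |
Completion: 101=9  102=5  103=33  104=20
Turnaround (C−A): 101=9  102=1  103=28  104=14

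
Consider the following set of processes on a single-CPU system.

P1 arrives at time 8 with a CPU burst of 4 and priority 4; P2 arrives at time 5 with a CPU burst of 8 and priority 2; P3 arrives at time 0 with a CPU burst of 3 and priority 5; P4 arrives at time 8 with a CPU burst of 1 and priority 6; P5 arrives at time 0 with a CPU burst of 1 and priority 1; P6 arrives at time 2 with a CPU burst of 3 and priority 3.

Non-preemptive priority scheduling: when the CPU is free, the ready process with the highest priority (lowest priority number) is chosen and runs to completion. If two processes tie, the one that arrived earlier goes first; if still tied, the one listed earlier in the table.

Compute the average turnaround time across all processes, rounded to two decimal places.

7.17

Schedule: | P5 0-1 | P3 1-4 | P6 4-7 | P2 7-15 | P1 15-19 | P4 19-20 |
Completion: P1=19  P2=15  P3=4  P4=20  P5=1  P6=7
Turnaround (C−A): P1=11  P2=10  P3=4  P4=12  P5=1  P6=5
Turnaround times: P1=11, P2=10, P3=4, P4=12, P5=1, P6=5
Average turnaround = (11+10+4+12+1+5) / 6 = 43/6 = 7.17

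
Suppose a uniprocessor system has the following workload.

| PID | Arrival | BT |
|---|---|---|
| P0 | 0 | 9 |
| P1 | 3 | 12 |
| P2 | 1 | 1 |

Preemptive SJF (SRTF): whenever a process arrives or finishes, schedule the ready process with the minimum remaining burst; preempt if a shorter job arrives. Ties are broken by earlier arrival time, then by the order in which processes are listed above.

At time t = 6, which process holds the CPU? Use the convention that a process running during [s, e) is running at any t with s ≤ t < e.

P0

Timeline: | P0 0-1 | P2 1-2 | P0 2-10 | P1 10-22 |
Completion: P0=10  P1=22  P2=2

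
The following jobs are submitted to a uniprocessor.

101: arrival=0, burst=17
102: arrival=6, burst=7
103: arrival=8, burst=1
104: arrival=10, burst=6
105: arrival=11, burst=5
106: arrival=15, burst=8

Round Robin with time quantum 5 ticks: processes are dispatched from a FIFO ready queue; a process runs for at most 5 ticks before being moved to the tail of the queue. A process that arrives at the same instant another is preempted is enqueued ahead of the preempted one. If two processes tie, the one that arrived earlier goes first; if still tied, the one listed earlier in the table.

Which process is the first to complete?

Timeline: | 101 0-10 | 102 10-15 | 103 15-16 | 104 16-21 | 101 21-26 | 105 26-31 | 106 31-36 | 102 36-38 | 104 38-39 | 101 39-41 | 106 41-44 |
Completion: 101=41  102=38  103=16  104=39  105=31  106=44
Turnaround (C−A): 101=41  102=32  103=8  104=29  105=20  106=29
Finish order: 103 → 105 → 102 → 104 → 101 → 106

103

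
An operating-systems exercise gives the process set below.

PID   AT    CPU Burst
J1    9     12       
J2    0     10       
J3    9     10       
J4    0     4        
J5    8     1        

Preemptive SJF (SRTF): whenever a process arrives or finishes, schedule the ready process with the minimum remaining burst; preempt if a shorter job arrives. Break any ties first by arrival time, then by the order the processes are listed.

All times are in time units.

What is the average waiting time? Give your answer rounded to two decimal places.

5.40

Gantt: | J4 0-4 | J2 4-8 | J5 8-9 | J2 9-15 | J3 15-25 | J1 25-37 |
Completion: J1=37  J2=15  J3=25  J4=4  J5=9
Waiting times: J1=16, J2=5, J3=6, J4=0, J5=0
Average waiting = (16+5+6+0+0) / 5 = 27/5 = 5.40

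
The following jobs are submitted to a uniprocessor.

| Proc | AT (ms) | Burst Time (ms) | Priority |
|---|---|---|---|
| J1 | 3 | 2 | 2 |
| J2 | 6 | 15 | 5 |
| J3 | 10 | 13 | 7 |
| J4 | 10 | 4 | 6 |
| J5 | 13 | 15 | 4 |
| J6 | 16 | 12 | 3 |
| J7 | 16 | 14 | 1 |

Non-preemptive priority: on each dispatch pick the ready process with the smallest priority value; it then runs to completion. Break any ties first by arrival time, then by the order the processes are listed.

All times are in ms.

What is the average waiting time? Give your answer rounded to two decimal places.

23.71

Gantt: | idle 0-3 | J1 3-5 | idle 5-6 | J2 6-21 | J7 21-35 | J6 35-47 | J5 47-62 | J4 62-66 | J3 66-79 |
Completion: J1=5  J2=21  J3=79  J4=66  J5=62  J6=47  J7=35
Waiting times: J1=0, J2=0, J3=56, J4=52, J5=34, J6=19, J7=5
Average waiting = (0+0+56+52+34+19+5) / 7 = 166/7 = 23.71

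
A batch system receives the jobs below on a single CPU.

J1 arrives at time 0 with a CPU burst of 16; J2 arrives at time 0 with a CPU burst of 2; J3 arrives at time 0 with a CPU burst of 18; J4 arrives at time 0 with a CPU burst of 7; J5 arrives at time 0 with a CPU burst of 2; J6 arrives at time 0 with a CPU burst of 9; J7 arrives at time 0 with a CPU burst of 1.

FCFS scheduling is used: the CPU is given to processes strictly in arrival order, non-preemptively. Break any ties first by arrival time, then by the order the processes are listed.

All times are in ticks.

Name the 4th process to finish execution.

Timeline: | J1 0-16 | J2 16-18 | J3 18-36 | J4 36-43 | J5 43-45 | J6 45-54 | J7 54-55 |
Completion: J1=16  J2=18  J3=36  J4=43  J5=45  J6=54  J7=55
Turnaround (C−A): J1=16  J2=18  J3=36  J4=43  J5=45  J6=54  J7=55
Finish order: J1 → J2 → J3 → J4 → J5 → J6 → J7

J4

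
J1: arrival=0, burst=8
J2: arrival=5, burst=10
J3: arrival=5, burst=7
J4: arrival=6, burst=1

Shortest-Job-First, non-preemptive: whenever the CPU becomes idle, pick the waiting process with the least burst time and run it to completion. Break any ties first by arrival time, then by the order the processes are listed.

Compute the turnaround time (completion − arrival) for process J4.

3

Schedule: | J1 0-8 | J4 8-9 | J3 9-16 | J2 16-26 |
Completion: J1=8  J2=26  J3=16  J4=9
Turnaround (C−A): J1=8  J2=21  J3=11  J4=3
Turnaround(J4) = completion − arrival = 9 − 6 = 3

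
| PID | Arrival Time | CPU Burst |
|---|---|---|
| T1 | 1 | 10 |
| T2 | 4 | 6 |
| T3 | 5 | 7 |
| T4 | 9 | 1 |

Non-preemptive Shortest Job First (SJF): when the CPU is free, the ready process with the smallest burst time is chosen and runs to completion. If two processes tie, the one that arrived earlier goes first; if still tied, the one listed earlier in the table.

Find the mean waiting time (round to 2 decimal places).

Timeline: | idle 0-1 | T1 1-11 | T4 11-12 | T2 12-18 | T3 18-25 |
Completion: T1=11  T2=18  T3=25  T4=12
Waiting times: T1=0, T2=8, T3=13, T4=2
Average waiting = (0+8+13+2) / 4 = 23/4 = 5.75

5.75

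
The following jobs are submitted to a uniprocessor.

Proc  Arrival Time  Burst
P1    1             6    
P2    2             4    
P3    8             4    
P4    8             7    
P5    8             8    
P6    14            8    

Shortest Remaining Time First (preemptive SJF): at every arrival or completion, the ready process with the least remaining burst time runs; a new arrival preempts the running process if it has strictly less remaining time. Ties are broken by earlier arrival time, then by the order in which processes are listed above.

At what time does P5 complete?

Timeline: | idle 0-1 | P1 1-2 | P2 2-6 | P1 6-11 | P3 11-15 | P4 15-22 | P5 22-30 | P6 30-38 |
Completion: P1=11  P2=6  P3=15  P4=22  P5=30  P6=38

30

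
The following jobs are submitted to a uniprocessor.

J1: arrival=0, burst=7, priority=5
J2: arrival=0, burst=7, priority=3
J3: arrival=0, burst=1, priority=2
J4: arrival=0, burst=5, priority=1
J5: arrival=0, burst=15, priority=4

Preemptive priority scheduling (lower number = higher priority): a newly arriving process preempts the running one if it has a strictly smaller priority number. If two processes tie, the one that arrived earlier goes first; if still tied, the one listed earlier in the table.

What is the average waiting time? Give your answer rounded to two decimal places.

10.40

Schedule: | J4 0-5 | J3 5-6 | J2 6-13 | J5 13-28 | J1 28-35 |
Completion: J1=35  J2=13  J3=6  J4=5  J5=28
Turnaround (C−A): J1=35  J2=13  J3=6  J4=5  J5=28
Waiting times: J1=28, J2=6, J3=5, J4=0, J5=13
Average waiting = (28+6+5+0+13) / 5 = 52/5 = 10.40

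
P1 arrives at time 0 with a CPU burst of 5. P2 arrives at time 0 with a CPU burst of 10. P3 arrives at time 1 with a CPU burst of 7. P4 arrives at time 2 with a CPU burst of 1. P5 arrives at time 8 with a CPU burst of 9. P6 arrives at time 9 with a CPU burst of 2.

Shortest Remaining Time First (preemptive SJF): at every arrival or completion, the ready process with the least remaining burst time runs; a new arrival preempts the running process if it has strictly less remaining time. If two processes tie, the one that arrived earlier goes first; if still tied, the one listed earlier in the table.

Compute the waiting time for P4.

0

Schedule: | P1 0-2 | P4 2-3 | P1 3-6 | P3 6-9 | P6 9-11 | P3 11-15 | P5 15-24 | P2 24-34 |
Completion: P1=6  P2=34  P3=15  P4=3  P5=24  P6=11
Waiting(P4) = turnaround − burst = 1 − 1 = 0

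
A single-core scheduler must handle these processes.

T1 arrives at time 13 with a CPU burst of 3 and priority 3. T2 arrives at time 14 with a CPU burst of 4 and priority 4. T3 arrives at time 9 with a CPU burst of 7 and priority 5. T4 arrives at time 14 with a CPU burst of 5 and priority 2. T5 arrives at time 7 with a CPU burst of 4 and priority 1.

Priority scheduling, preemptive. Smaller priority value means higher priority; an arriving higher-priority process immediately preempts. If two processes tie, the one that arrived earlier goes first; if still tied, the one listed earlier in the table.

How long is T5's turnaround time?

4

Timeline: | idle 0-7 | T5 7-11 | T3 11-13 | T1 13-14 | T4 14-19 | T1 19-21 | T2 21-25 | T3 25-30 |
Completion: T1=21  T2=25  T3=30  T4=19  T5=11
Turnaround(T5) = completion − arrival = 11 − 7 = 4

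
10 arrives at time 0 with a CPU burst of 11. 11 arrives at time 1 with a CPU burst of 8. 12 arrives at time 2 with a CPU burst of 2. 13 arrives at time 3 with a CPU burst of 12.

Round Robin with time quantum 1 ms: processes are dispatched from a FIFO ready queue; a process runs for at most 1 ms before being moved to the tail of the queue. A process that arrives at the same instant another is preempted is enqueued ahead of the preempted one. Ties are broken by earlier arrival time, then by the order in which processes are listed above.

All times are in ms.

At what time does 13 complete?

Schedule: | 10 0-1 | 11 1-2 | 10 2-3 | 12 3-4 | 11 4-5 | 13 5-6 | 10 6-7 | 12 7-8 | 11 8-9 | 13 9-10 | 10 10-11 | 11 11-12 | 13 12-13 | 10 13-14 | 11 14-15 | 13 15-16 | 10 16-17 | 11 17-18 | 13 18-19 | 10 19-20 | 11 20-21 | 13 21-22 | 10 22-23 | 11 23-24 | 13 24-25 | 10 25-26 | 13 26-27 | 10 27-28 | 13 28-29 | 10 29-30 | 13 30-33 |
Completion: 10=30  11=24  12=8  13=33
Turnaround (C−A): 10=30  11=23  12=6  13=30

33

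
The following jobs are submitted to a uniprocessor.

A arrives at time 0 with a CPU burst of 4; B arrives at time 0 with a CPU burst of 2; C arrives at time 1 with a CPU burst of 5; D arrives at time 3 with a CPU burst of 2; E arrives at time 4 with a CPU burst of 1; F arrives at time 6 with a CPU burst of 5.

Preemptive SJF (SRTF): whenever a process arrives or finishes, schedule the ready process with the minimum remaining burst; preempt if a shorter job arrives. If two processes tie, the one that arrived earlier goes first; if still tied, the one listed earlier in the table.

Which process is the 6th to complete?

F

Schedule: | B 0-2 | A 2-3 | D 3-5 | E 5-6 | A 6-9 | C 9-14 | F 14-19 |
Completion: A=9  B=2  C=14  D=5  E=6  F=19
Turnaround (C−A): A=9  B=2  C=13  D=2  E=2  F=13
Finish order: B → D → E → A → C → F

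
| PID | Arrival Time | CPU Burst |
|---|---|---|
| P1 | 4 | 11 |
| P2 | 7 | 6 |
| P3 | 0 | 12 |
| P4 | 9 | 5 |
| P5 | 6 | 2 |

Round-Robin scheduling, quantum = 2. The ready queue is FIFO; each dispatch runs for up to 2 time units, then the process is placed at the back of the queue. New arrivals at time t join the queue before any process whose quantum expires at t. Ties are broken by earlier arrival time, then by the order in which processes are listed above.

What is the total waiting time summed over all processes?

79

Schedule: | P3 0-4 | P1 4-6 | P3 6-8 | P5 8-10 | P1 10-12 | P2 12-14 | P3 14-16 | P4 16-18 | P1 18-20 | P2 20-22 | P3 22-24 | P4 24-26 | P1 26-28 | P2 28-30 | P3 30-32 | P4 32-33 | P1 33-36 |
Completion: P1=36  P2=30  P3=32  P4=33  P5=10
Turnaround (C−A): P1=32  P2=23  P3=32  P4=24  P5=4
Waiting = turnaround − burst: P1=21, P2=17, P3=20, P4=19, P5=2
Total waiting = 21 + 17 + 20 + 19 + 2 = 79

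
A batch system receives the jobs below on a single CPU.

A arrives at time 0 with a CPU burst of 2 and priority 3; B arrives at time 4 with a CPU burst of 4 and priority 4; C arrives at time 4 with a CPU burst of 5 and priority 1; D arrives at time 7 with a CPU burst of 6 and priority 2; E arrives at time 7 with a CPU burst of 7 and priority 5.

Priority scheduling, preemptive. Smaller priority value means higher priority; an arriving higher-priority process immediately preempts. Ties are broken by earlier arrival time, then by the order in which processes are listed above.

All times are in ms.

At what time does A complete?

Gantt: | A 0-2 | idle 2-4 | C 4-9 | D 9-15 | B 15-19 | E 19-26 |
Completion: A=2  B=19  C=9  D=15  E=26

2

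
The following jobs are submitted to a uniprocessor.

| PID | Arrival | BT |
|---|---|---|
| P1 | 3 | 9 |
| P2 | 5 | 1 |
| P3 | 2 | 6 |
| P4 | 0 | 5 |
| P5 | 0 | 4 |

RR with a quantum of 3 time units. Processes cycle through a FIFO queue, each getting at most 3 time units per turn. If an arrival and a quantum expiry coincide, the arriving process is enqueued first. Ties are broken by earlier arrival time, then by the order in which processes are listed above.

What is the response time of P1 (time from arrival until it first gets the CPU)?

6

Timeline: | P4 0-3 | P5 3-6 | P3 6-9 | P1 9-12 | P4 12-14 | P2 14-15 | P5 15-16 | P3 16-19 | P1 19-25 |
Completion: P1=25  P2=15  P3=19  P4=14  P5=16
Response(P1) = first start − arrival = 9 − 3 = 6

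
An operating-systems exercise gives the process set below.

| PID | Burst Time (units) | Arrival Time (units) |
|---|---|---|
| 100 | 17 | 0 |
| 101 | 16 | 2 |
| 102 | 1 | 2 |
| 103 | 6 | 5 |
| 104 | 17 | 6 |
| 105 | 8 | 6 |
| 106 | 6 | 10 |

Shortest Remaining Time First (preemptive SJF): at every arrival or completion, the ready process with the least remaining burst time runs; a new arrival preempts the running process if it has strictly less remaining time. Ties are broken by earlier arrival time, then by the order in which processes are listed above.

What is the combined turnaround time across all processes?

Schedule: | 100 0-2 | 102 2-3 | 100 3-5 | 103 5-11 | 106 11-17 | 105 17-25 | 100 25-38 | 101 38-54 | 104 54-71 |
Completion: 100=38  101=54  102=3  103=11  104=71  105=25  106=17
Turnaround (C−A): 100=38  101=52  102=1  103=6  104=65  105=19  106=7
Turnaround = completion − arrival: 100=38, 101=52, 102=1, 103=6, 104=65, 105=19, 106=7
Total turnaround = 38 + 52 + 1 + 6 + 65 + 19 + 7 = 188

188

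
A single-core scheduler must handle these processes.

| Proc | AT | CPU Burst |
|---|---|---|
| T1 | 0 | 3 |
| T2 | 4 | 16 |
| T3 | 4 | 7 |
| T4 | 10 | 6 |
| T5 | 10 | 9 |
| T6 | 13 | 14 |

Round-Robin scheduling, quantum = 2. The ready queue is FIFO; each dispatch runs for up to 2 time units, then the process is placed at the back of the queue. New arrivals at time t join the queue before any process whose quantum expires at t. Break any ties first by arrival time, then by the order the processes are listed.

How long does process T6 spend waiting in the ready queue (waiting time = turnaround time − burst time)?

Schedule: | T1 0-3 | idle 3-4 | T2 4-6 | T3 6-8 | T2 8-10 | T3 10-12 | T4 12-14 | T5 14-16 | T2 16-18 | T3 18-20 | T6 20-22 | T4 22-24 | T5 24-26 | T2 26-28 | T3 28-29 | T6 29-31 | T4 31-33 | T5 33-35 | T2 35-37 | T6 37-39 | T5 39-41 | T2 41-43 | T6 43-45 | T5 45-46 | T2 46-48 | T6 48-50 | T2 50-52 | T6 52-56 |
Completion: T1=3  T2=52  T3=29  T4=33  T5=46  T6=56
Waiting(T6) = turnaround − burst = 43 − 14 = 29

29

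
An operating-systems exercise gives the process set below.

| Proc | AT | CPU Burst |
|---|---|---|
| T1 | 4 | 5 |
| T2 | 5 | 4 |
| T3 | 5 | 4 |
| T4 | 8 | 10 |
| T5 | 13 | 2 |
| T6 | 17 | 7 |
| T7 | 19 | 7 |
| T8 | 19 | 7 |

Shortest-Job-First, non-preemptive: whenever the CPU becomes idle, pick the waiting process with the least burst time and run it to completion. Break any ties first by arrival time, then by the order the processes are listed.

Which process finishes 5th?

T6

Gantt: | idle 0-4 | T1 4-9 | T2 9-13 | T5 13-15 | T3 15-19 | T6 19-26 | T7 26-33 | T8 33-40 | T4 40-50 |
Completion: T1=9  T2=13  T3=19  T4=50  T5=15  T6=26  T7=33  T8=40
Finish order: T1 → T2 → T5 → T3 → T6 → T7 → T8 → T4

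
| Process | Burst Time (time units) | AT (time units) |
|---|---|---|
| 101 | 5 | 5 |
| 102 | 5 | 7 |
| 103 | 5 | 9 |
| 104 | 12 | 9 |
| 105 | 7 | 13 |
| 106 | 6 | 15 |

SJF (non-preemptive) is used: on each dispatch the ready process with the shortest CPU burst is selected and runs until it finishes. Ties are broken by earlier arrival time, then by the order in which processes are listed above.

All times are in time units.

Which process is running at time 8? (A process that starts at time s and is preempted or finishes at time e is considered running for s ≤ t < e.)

Schedule: | idle 0-5 | 101 5-10 | 102 10-15 | 103 15-20 | 106 20-26 | 105 26-33 | 104 33-45 |
Completion: 101=10  102=15  103=20  104=45  105=33  106=26

101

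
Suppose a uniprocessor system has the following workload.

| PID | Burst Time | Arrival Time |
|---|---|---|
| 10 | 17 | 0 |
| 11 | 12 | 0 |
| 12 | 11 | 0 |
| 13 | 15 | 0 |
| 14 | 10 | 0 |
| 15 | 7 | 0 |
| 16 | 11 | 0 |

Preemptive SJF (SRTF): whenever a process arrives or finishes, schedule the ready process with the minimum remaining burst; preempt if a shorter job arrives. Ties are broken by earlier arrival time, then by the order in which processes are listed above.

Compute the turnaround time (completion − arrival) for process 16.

Timeline: | 15 0-7 | 14 7-17 | 12 17-28 | 16 28-39 | 11 39-51 | 13 51-66 | 10 66-83 |
Completion: 10=83  11=51  12=28  13=66  14=17  15=7  16=39
Turnaround(16) = completion − arrival = 39 − 0 = 39

39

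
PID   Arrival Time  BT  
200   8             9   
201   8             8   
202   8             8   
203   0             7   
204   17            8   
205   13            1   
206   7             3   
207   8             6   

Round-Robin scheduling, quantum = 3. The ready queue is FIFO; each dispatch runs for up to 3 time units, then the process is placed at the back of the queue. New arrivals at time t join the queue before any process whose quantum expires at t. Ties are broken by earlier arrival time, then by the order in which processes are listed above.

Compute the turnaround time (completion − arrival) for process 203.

7

Gantt: | 203 0-7 | 206 7-10 | 200 10-13 | 201 13-16 | 202 16-19 | 207 19-22 | 205 22-23 | 200 23-26 | 201 26-29 | 204 29-32 | 202 32-35 | 207 35-38 | 200 38-41 | 201 41-43 | 204 43-46 | 202 46-48 | 204 48-50 |
Completion: 200=41  201=43  202=48  203=7  204=50  205=23  206=10  207=38
Turnaround (C−A): 200=33  201=35  202=40  203=7  204=33  205=10  206=3  207=30
Turnaround(203) = completion − arrival = 7 − 0 = 7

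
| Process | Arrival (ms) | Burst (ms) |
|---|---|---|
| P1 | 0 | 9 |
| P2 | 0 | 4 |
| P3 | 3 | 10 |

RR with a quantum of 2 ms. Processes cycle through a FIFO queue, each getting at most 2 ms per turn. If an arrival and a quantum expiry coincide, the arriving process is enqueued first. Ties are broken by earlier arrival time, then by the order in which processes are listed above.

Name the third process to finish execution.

P3

Gantt: | P1 0-2 | P2 2-4 | P1 4-6 | P3 6-8 | P2 8-10 | P1 10-12 | P3 12-14 | P1 14-16 | P3 16-18 | P1 18-19 | P3 19-23 |
Completion: P1=19  P2=10  P3=23
Finish order: P2 → P1 → P3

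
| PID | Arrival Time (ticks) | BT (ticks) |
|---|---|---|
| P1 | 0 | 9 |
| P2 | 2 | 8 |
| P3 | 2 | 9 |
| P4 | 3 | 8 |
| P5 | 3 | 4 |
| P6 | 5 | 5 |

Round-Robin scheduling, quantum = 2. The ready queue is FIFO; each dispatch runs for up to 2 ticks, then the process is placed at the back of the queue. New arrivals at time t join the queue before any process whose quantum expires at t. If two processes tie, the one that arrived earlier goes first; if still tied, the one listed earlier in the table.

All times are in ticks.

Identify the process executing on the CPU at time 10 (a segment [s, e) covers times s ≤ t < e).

P5

Gantt: | P1 0-2 | P2 2-4 | P3 4-6 | P1 6-8 | P4 8-10 | P5 10-12 | P2 12-14 | P6 14-16 | P3 16-18 | P1 18-20 | P4 20-22 | P5 22-24 | P2 24-26 | P6 26-28 | P3 28-30 | P1 30-32 | P4 32-34 | P2 34-36 | P6 36-37 | P3 37-39 | P1 39-40 | P4 40-42 | P3 42-43 |
Completion: P1=40  P2=36  P3=43  P4=42  P5=24  P6=37
Turnaround (C−A): P1=40  P2=34  P3=41  P4=39  P5=21  P6=32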